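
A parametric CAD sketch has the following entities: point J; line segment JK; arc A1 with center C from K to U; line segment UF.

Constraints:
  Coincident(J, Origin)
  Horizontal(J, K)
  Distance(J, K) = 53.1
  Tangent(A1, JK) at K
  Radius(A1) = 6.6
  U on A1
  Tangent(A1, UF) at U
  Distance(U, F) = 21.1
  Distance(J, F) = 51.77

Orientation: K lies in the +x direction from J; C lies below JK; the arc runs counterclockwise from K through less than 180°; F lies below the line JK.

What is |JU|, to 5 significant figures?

46.909

Checks: |CU| = 6.600 ✓; ∠(CU, UF) = 90.00° ✓; |UF| = 21.10 ✓; |JF| = 51.77 ✓.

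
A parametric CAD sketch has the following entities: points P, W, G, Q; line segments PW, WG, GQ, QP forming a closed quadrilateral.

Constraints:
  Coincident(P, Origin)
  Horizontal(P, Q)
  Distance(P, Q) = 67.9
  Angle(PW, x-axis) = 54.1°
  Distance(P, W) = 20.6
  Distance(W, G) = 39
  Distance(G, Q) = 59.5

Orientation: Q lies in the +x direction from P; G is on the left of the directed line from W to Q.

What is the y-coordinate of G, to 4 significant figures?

48.92

P is at the origin; P and Q share the same y with |PQ| = 67.9 and Q in +x, so Q = (67.9, 0). PW runs at 54.1° with |PW| = 20.6, so W = (12.08, 16.69). G is determined by |WG| = 39.0 and |GQ| = 59.5 together: it lies at the intersection of circle(W, 39.0) and circle(Q, 59.5). With |WQ| = 58.26, the foot of the radical line on WQ is 11.80 from W and the perpendicular offset is √(39.0² − 11.80²) = 37.17. Taking the left-of-WQ solution: G = (34.03, 48.92).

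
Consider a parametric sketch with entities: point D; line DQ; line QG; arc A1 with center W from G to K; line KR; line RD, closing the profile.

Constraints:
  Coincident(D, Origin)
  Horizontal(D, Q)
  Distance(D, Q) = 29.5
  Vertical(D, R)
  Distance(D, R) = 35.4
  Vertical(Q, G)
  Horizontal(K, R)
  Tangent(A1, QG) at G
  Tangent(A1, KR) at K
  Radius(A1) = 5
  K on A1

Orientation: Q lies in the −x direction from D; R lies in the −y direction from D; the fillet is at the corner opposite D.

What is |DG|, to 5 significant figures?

42.360

D is at the origin; D and Q share the same y with |DQ| = 29.5 and Q on the −x side, so Q = (-29.500, 0.0000). D and R share the same x with |DR| = 35.4 and R on the −y side, so R = (0.0000, -35.400). The virtual corner opposite D is at (-29.500, -35.400). Since A1 is tangent to QG there, WG ⟂ QG and the tangent condition forces WK to be normal to KR, with radius 5.0, so the center W sits 5.0 in from both sides at W = (-24.500, -30.400). That places the tangent points at G = (-29.500, -30.400) on QG and K = (-24.500, -35.400) on KR. Then |DG| = |G − D| = 42.360.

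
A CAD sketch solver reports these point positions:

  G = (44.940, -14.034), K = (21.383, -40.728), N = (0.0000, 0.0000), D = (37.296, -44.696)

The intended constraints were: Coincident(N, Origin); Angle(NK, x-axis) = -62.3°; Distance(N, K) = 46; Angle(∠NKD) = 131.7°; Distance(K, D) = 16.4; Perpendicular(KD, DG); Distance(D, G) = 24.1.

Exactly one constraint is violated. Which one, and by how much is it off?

Distance(D, G) = 24.1 — off by 7.50.

N = (0.00, 0.00) ✓; NK at -62.30° ✓; |NK| = 46.00 ✓; ∠NKD = 131.7° ✓; |KD| = 16.40 ✓; ∠(KD, DG) = 90.00° ✓; |DG| = 31.60 ✗.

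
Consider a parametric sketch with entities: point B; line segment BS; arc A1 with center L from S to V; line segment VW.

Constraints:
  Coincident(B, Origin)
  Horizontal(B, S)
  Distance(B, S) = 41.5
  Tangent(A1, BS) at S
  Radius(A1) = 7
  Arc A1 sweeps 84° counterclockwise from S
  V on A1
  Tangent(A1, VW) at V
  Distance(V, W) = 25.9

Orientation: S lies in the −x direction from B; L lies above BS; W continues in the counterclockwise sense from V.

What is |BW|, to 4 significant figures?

45.15

B is at the origin; BS is horizontal with |BS| = 41.5 and S on the −x side, so S = (-41.50, 0.000). The tangent condition forces LS to be normal to BS, so L = S + (0, 7) = (-41.50, 7.000). On A1, S sits at bearing -90° from L; an 84° counterclockwise sweep puts V at bearing -6°, so V = L + 7.0·(cos -6°, sin -6°) = (-34.54, 6.268). Tangency of A1 to VW means the radius LV is perpendicular to VW, so VW runs along (−sin -6°, cos -6°); with |VW| = 25.9, W = (-31.83, 32.03). Then |BW| = |W − B| = 45.15.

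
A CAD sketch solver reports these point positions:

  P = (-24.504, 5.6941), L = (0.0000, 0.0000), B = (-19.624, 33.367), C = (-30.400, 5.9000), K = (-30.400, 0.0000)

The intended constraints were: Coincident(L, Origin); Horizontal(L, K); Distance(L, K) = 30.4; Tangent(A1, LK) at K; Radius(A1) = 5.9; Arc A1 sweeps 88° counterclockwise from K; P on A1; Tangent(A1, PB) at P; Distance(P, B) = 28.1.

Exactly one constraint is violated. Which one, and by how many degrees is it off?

Tangent(A1, PB) at P — off by 8.00°.

L = (0.00, 0.00) ✓; L.y = 0.00, K.y = 0.00 ✓; |LK| = 30.40 ✓; ∠(CK, KL) = 90.00° ✓; |CK| = 5.900 ✓; bearing(C→P) − bearing(C→K) = 88.00° ✓; |CP| = 5.900 ✓; ∠(CP, PB) = 98.00° ✗; |PB| = 28.10 ✓.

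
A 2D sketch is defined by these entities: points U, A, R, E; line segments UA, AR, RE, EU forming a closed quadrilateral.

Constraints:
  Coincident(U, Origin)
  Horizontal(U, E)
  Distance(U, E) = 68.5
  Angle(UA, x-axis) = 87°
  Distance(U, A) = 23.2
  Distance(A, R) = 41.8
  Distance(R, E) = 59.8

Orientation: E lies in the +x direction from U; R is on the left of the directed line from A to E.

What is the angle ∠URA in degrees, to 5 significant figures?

17.052°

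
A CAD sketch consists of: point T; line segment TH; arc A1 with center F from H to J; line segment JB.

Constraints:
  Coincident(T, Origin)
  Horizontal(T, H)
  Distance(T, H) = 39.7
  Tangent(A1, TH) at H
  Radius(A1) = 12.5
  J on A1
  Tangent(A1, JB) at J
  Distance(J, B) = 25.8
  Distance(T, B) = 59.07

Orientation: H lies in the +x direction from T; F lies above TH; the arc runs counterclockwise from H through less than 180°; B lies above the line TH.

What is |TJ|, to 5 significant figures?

54.110

T is at the origin; TH is horizontal with |TH| = 39.7 and H on the +x side, so H = (39.700, 0.0000). A1 meets TH tangentially, so FH is at right angles to TH, so F = H + (0, 12.5) = (39.700, 12.500). Since FJ ⟂ JB (tangency), |FB| = √(12.5² + 25.8²) = 28.669 regardless of where J sits on A1. So B lies on both circle(T, 59.07) and circle(F, 28.669); the above-TH intersection is B = (42.493, 41.032). J is the foot of the tangent from B: J = (51.427, 16.829).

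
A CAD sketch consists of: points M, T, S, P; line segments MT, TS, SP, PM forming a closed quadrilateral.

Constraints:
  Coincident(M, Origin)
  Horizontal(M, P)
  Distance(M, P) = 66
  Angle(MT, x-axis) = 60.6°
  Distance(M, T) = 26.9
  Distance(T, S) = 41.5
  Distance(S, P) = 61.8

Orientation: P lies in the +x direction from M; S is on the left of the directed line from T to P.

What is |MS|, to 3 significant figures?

68.2

Checks: |TS| = 41.50 ✓; |SP| = 61.80 ✓.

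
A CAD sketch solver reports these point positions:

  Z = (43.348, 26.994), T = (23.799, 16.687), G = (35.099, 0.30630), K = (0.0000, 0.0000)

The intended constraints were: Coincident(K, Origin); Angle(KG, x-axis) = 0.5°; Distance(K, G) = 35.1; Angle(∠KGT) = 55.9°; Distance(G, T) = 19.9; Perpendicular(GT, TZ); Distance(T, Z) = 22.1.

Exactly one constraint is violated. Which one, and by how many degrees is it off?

Perpendicular(GT, TZ) — off by 6.80°.

K = (0.00, 0.00) ✓; KG at 0.5000° ✓; |KG| = 35.10 ✓; ∠KGT = 55.90° ✓; |GT| = 19.90 ✓; ∠(GT, TZ) = 96.80° ✗; |TZ| = 22.10 ✓.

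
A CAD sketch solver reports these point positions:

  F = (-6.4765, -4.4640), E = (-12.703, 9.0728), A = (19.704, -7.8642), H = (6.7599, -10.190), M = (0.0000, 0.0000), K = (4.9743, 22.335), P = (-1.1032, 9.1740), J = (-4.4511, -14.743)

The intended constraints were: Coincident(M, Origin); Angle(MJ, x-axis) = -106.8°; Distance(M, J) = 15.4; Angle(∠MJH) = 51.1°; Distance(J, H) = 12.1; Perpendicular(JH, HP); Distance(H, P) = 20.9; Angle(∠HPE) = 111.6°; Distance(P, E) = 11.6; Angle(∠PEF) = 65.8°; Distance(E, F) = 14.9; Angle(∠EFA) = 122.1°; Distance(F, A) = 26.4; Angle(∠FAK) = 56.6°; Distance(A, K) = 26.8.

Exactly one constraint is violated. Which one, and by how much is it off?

Distance(A, K) = 26.8 — off by 6.80.

M = (0.00, 0.00) ✓; MJ at -106.8° ✓; |MJ| = 15.40 ✓; ∠MJH = 51.10° ✓; |JH| = 12.10 ✓; ∠(JH, HP) = 90.00° ✓; |HP| = 20.90 ✓; ∠HPE = 111.6° ✓; |PE| = 11.60 ✓; ∠PEF = 65.80° ✓; |EF| = 14.90 ✓; ∠EFA = 122.1° ✓; |FA| = 26.40 ✓; ∠FAK = 56.60° ✓; |AK| = 33.60 ✗.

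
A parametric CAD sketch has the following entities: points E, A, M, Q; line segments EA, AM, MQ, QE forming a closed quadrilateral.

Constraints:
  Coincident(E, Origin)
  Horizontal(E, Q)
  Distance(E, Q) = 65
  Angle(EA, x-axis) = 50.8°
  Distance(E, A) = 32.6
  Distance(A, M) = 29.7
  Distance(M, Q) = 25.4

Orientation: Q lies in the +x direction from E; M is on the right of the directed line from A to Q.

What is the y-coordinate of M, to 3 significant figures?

2.54

E is at the origin; E and Q share the same y with |EQ| = 65.0 and Q in +x, so Q = (65.0, 0). EA runs at 50.8° with |EA| = 32.6, so A = (20.6, 25.3). M is determined by |AM| = 29.7 and |MQ| = 25.4 together: it lies at the intersection of circle(A, 29.7) and circle(Q, 25.4). With |AQ| = 51.1, the foot of the radical line on AQ is 27.9 from A and the perpendicular offset is √(29.7² − 27.9²) = 10.3. Taking the right-of-AQ solution: M = (39.7, 2.54).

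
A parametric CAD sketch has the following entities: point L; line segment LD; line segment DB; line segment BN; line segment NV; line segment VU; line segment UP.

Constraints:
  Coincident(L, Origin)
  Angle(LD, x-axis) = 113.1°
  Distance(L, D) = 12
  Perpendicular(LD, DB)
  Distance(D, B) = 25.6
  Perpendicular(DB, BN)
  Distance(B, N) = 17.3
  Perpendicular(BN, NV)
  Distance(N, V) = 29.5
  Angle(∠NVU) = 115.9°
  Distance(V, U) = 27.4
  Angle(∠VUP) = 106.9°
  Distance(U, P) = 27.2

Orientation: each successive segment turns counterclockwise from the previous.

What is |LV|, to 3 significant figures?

6.58

The perpendicularity gives BN at right angles to DB, so BN runs at -66.9°; with |BN| = 17.3, N = (-21.5, -14.9). The perpendicularity gives NV at right angles to BN, so NV runs at 23.1°; with |NV| = 29.5, V = (5.67, -3.34). Then |LV| = |V − L| = 6.58.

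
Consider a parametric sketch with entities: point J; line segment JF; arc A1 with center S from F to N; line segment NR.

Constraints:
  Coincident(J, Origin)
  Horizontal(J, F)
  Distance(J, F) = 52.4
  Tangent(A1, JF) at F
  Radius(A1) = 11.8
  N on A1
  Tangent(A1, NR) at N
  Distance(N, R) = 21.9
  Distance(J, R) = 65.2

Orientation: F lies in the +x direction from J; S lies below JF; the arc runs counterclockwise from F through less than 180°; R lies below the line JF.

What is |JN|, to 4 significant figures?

46.05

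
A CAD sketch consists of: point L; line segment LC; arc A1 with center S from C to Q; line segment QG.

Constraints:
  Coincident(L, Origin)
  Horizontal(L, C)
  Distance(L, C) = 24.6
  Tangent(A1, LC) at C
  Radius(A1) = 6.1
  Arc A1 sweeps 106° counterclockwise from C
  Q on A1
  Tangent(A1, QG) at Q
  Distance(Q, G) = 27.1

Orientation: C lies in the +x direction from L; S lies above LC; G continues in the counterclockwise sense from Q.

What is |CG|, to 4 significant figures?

33.87

L is at the origin; LC is horizontal with |LC| = 24.6 and C on the +x side, so C = (24.60, 0.000). A1 meets LC tangentially, so SC is at right angles to LC, so S = C + (0, 6.1) = (24.60, 6.100). On A1, C sits at bearing -90° from S; a 106° counterclockwise sweep puts Q at bearing 16°, so Q = S + 6.1·(cos 16°, sin 16°) = (30.46, 7.781). Tangency of A1 to QG means the radius SQ is perpendicular to QG, so QG runs along (−sin 16°, cos 16°); with |QG| = 27.1, G = (22.99, 33.83). Then |CG| = |G − C| = 33.87.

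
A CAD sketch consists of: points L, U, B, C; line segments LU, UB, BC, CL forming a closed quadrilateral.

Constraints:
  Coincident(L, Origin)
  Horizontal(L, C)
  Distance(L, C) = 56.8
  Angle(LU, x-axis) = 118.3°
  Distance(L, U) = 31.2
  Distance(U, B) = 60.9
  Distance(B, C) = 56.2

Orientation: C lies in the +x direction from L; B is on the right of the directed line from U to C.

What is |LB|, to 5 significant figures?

30.024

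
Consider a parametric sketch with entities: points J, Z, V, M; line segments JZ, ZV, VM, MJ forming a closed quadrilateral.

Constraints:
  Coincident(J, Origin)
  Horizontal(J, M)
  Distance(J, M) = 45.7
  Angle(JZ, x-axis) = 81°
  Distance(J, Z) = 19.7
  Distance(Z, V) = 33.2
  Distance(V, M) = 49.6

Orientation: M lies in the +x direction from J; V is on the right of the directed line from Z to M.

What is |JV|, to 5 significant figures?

13.500

J is at the origin; JM is horizontal with |JM| = 45.7 and M in +x, so M = (45.7, 0). JZ runs at 81.0° with |JZ| = 19.7, so Z = (3.0818, 19.457). V is determined by |ZV| = 33.2 and |VM| = 49.6 together: it lies at the intersection of circle(Z, 33.2) and circle(M, 49.6). With |ZM| = 46.850, the foot of the radical line on ZM is 8.9327 from Z and the perpendicular offset is √(33.2² − 8.9327²) = 31.976. Taking the right-of-ZM solution: V = (-2.0724, -13.340).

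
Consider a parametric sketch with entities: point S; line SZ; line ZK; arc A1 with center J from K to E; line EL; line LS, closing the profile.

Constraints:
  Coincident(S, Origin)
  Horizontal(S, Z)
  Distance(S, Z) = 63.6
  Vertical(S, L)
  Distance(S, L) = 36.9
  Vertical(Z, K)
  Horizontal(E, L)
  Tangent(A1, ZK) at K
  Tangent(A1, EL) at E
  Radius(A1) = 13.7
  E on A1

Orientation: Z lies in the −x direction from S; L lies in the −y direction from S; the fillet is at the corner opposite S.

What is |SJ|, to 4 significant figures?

55.03

SL is vertical with |SL| = 36.9 and L on the −y side, so L = (0.000, -36.90). The virtual corner opposite S is at (-63.60, -36.90). Since A1 is tangent to ZK there, JK ⟂ ZK and the tangent condition forces JE to be normal to EL, with radius 13.7, so the center J sits 13.7 in from both sides at J = (-49.90, -23.20). Then |SJ| = |J − S| = 55.03.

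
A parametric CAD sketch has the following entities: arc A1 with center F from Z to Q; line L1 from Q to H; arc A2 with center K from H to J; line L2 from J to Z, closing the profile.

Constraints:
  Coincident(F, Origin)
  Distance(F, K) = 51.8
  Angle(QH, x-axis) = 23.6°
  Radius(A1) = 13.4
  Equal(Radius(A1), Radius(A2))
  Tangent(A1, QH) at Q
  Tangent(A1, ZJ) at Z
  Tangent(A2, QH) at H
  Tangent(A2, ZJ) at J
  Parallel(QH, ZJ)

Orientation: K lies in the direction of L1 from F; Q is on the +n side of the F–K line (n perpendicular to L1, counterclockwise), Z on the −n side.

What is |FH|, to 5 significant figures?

53.505

Tangency of A1 to both parallel lines with radius 13.4 puts Q and Z at F ± 13.4·n: Q = (-5.3647, 12.279), Z = (5.3647, -12.279). Equal radii place H and J the same way about K: H = K + 13.4·n = (42.103, 33.017), J = K − 13.4·n = (52.832, 8.4588). Then |FH| = |H − F| = 53.505.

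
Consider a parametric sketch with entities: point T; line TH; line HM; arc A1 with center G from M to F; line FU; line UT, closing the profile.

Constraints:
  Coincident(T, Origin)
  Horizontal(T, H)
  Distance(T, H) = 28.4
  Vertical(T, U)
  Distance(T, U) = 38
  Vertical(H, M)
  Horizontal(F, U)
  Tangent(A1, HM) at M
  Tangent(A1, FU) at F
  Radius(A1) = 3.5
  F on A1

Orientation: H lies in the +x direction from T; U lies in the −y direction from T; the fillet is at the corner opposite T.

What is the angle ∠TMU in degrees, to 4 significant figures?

57.56°

T is at the origin; TH is horizontal with |TH| = 28.4 and H on the +x side, so H = (28.40, 0.000). TU is vertical with |TU| = 38.0 and U on the −y side, so U = (0.000, -38.00). The virtual corner opposite T is at (28.40, -38.00). Since A1 is tangent to HM there, GM ⟂ HM and the tangent condition forces GF to be normal to FU, with radius 3.5, so the center G sits 3.5 in from both sides at G = (24.90, -34.50). That places the tangent points at M = (28.40, -34.50) on HM and F = (24.90, -38.00) on FU. Then cos ∠TMU = MT·MU / (|MT||MU|), giving 57.56°.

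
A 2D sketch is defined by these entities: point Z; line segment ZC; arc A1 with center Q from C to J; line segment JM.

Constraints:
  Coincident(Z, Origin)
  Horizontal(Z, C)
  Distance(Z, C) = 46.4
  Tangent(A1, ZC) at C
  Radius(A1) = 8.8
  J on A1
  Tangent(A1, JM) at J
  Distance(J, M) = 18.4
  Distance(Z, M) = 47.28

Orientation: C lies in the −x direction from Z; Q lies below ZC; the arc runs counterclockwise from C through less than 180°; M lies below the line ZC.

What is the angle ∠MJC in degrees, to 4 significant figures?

110.7°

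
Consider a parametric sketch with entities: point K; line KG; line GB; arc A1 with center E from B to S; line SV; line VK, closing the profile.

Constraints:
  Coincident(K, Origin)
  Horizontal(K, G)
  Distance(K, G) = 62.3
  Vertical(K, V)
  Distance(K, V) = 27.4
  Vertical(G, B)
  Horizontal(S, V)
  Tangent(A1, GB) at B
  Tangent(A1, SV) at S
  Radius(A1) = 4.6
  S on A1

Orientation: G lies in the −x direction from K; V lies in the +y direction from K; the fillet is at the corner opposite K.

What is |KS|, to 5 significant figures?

63.875

K is at the origin; K and G share the same y with |KG| = 62.3 and G on the −x side, so G = (-62.300, 0.0000). K and V share the same x with |KV| = 27.4 and V on the +y side, so V = (0.0000, 27.400). The virtual corner opposite K is at (-62.300, 27.400). The tangent condition forces EB to be normal to GB and A1 meets SV tangentially, so ES is at right angles to SV, with radius 4.6, so the center E sits 4.6 in from both sides at E = (-57.700, 22.800). That places the tangent points at B = (-62.300, 22.800) on GB and S = (-57.700, 27.400) on SV. Then |KS| = |S − K| = 63.875.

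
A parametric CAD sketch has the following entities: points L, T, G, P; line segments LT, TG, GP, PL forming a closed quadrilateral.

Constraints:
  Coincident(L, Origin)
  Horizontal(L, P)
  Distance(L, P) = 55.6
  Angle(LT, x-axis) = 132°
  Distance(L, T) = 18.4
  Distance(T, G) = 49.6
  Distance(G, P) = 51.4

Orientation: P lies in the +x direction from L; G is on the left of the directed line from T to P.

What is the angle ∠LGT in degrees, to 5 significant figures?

20.960°

Checks: |TG| = 49.60 ✓; |GP| = 51.40 ✓.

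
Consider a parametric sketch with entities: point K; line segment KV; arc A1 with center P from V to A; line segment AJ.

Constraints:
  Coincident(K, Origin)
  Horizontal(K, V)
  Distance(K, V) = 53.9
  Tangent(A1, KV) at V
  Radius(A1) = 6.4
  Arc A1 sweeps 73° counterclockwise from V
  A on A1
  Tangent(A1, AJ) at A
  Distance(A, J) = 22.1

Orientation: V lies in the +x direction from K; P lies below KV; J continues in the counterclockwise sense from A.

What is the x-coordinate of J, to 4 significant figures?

41.32

On A1, V sits at bearing 90° from P; a 73° counterclockwise sweep puts A at bearing 163°, so A = P + 6.4·(cos 163°, sin 163°) = (47.78, -4.529). Since A1 is tangent to AJ there, PA ⟂ AJ, so AJ runs along (−sin 163°, cos 163°); with |AJ| = 22.1, J = (41.32, -25.66). So J.x = 41.32.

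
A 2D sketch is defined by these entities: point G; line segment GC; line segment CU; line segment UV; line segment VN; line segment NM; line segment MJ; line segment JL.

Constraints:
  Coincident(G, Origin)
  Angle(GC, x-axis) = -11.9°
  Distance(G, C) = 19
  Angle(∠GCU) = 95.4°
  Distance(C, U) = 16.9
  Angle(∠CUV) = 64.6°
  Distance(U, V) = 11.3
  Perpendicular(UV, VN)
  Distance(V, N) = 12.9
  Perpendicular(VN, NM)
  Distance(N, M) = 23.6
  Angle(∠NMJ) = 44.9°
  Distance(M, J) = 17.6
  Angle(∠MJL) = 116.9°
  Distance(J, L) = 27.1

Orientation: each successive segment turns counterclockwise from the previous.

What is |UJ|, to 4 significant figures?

0.5050

VN is perpendicular to NM, so NM runs at 8.100°; with |NM| = 23.6, M = (37.61, 1.179). ∠NMJ = 44.9° gives MJ at 143.2° from the x-axis; with |MJ| = 17.6, J = (23.52, 11.72). Then |UJ| = |J − U| = 0.5050.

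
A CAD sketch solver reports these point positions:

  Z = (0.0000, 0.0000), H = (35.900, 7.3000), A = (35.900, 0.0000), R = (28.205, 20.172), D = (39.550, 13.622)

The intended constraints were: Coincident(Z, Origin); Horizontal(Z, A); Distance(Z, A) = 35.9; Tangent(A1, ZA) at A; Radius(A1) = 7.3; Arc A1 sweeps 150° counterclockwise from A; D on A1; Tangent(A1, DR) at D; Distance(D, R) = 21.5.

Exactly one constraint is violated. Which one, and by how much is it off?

Distance(D, R) = 21.5 — off by 8.40.

Z = (0.00, 0.00) ✓; Z.y = 0.00, A.y = 0.00 ✓; |ZA| = 35.90 ✓; ∠(HA, AZ) = 90.00° ✓; |HA| = 7.300 ✓; bearing(H→D) − bearing(H→A) = 150.0° ✓; |HD| = 7.300 ✓; ∠(HD, DR) = 90.00° ✓; |DR| = 13.10 ✗.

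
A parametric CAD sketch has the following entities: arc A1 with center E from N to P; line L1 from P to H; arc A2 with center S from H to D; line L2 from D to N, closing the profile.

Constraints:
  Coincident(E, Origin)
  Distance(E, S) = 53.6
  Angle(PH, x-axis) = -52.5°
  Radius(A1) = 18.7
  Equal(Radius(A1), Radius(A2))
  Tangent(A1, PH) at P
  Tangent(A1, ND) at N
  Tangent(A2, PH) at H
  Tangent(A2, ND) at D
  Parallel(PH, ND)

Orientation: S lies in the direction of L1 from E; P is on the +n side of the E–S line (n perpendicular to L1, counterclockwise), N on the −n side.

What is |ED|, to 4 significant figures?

56.77

The slot axis is L1's direction at -52.5°, so u = (cos -52.5°, sin -52.5°) = (0.6088, -0.7934) and n = (−sin -52.5°, cos -52.5°) = (0.7934, 0.6088). E is at the origin and S lies 53.6 along u from E, so S = 53.6·u = (32.63, -42.52). Tangency of A1 to both parallel lines with radius 18.7 puts P and N at E ± 18.7·n: P = (14.84, 11.38), N = (-14.84, -11.38). Equal radii place H and D the same way about S: H = S + 18.7·n = (47.47, -31.14), D = S − 18.7·n = (17.79, -53.91). Then |ED| = |D − E| = 56.77.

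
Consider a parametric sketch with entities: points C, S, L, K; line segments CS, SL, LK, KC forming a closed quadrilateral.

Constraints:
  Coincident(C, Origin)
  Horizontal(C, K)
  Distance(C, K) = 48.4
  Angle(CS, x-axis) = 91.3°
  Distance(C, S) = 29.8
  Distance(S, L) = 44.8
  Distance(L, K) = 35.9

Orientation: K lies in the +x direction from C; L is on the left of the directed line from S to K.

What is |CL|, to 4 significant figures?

56.40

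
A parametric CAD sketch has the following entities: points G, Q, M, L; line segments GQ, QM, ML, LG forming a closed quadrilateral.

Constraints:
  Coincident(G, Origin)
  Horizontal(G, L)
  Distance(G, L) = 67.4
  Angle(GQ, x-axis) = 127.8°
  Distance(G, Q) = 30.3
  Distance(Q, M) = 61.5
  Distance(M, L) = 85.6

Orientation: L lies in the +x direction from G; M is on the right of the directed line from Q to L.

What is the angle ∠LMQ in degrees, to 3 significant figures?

72.6°

Checks: |QM| = 61.50 ✓; |ML| = 85.60 ✓.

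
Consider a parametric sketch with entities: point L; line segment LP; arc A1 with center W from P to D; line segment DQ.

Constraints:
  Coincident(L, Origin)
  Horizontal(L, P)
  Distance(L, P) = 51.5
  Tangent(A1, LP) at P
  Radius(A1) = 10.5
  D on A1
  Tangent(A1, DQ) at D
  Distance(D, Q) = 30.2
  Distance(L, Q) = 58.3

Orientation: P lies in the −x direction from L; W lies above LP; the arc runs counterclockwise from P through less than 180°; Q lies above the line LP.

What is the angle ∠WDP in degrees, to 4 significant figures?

44.47°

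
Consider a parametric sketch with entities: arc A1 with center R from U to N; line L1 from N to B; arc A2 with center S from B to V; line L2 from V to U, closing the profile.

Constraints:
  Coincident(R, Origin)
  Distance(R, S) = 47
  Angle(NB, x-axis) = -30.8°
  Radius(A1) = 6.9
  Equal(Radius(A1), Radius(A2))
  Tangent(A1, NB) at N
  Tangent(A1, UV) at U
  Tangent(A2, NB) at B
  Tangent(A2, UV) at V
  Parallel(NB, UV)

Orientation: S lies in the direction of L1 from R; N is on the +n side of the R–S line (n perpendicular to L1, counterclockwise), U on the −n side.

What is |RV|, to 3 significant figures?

47.5

The slot axis is L1's direction at -30.8°, so u = (cos -30.8°, sin -30.8°) = (0.859, -0.512) and n = (−sin -30.8°, cos -30.8°) = (0.512, 0.859). R is at the origin and S lies 47.0 along u from R, so S = 47.0·u = (40.4, -24.1). Tangency of A1 to both parallel lines with radius 6.9 puts N and U at R ± 6.9·n: N = (3.53, 5.93), U = (-3.53, -5.93). Equal radii place B and V the same way about S: B = S + 6.9·n = (43.9, -18.1), V = S − 6.9·n = (36.8, -30.0). Then |RV| = |V − R| = 47.5.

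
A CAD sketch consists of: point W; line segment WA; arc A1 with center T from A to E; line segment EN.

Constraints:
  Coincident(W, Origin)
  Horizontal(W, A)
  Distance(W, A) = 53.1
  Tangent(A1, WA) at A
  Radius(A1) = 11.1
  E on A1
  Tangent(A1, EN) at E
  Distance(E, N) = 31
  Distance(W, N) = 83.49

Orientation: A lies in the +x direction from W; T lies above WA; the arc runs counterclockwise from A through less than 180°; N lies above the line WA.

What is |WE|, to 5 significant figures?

63.585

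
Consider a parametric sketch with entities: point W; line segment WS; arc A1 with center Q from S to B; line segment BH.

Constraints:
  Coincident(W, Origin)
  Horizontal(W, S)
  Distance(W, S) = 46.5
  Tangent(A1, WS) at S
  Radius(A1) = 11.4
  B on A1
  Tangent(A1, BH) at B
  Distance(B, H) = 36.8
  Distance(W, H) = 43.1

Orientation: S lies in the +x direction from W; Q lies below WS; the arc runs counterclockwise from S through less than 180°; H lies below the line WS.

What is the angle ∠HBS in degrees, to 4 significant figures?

149.0°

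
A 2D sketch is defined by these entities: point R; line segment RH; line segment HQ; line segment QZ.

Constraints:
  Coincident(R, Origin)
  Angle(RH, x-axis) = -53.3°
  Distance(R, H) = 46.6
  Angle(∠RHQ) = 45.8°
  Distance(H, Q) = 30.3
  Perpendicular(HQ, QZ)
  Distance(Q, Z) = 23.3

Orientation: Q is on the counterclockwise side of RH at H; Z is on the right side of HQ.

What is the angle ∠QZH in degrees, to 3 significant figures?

52.4°

∠RHQ = 45.8°, so HQ runs at -53.3° + (180° − 45.8°) = 80.9° from the x-axis; with |HQ| = 30.3, Q = H + 30.3·(cos 80.9°, sin 80.9°) = (32.6, -7.44). HQ ⟂ QZ; with |QZ| = 23.3 on the right of HQ, Z = Q + 23.3·(0.987, -0.158) = (55.6, -11.1). Then cos ∠QZH = ZQ·ZH / (|ZQ||ZH|), giving 52.4°.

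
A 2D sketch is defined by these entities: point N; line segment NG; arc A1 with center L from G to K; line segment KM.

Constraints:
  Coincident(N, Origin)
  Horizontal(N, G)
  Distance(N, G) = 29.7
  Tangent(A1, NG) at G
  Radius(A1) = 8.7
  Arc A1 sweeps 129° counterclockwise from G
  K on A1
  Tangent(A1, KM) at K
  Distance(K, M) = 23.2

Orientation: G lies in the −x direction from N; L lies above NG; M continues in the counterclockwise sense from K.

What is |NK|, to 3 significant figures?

27.0

N is at the origin; N and G share the same y with |NG| = 29.7 and G on the −x side, so G = (-29.7, 0.00). Tangency of A1 to NG means the radius LG is perpendicular to NG, so L = G + (0, 8.7) = (-29.7, 8.70). On A1, G sits at bearing -90° from L; a 129° counterclockwise sweep puts K at bearing 39°, so K = L + 8.7·(cos 39°, sin 39°) = (-22.9, 14.2). Then |NK| = |K − N| = 27.0.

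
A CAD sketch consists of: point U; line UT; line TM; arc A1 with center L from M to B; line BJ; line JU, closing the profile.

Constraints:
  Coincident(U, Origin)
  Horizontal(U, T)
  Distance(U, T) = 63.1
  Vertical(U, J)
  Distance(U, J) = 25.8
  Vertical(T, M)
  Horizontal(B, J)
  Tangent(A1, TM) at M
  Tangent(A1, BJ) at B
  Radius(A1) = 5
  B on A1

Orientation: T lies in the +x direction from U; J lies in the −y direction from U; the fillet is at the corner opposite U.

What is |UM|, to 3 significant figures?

66.4

U is at the origin; UT is horizontal with |UT| = 63.1 and T on the +x side, so T = (63.1, 0.00). UJ is vertical with |UJ| = 25.8 and J on the −y side, so J = (0.00, -25.8). The virtual corner opposite U is at (63.1, -25.8). The tangent condition forces LM to be normal to TM and the tangent condition forces LB to be normal to BJ, with radius 5.0, so the center L sits 5.0 in from both sides at L = (58.1, -20.8). That places the tangent points at M = (63.1, -20.8) on TM and B = (58.1, -25.8) on BJ. Then |UM| = |M − U| = 66.4.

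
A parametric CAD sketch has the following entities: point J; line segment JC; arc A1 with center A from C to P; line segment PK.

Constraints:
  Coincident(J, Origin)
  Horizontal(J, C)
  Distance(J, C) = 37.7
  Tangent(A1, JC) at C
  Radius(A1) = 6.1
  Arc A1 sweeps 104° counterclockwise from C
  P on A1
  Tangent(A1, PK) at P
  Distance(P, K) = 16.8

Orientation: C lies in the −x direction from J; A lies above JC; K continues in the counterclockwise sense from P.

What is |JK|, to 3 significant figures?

43.1

J is at the origin; J and C share the same y with |JC| = 37.7 and C on the −x side, so C = (-37.7, 0.00). Tangency of A1 to JC means the radius AC is perpendicular to JC, so A = C + (0, 6.1) = (-37.7, 6.10). On A1, C sits at bearing -90° from A; a 104° counterclockwise sweep puts P at bearing 14°, so P = A + 6.1·(cos 14°, sin 14°) = (-31.8, 7.58). Tangency of A1 to PK means the radius AP is perpendicular to PK, so PK runs along (−sin 14°, cos 14°); with |PK| = 16.8, K = (-35.8, 23.9). Then |JK| = |K − J| = 43.1.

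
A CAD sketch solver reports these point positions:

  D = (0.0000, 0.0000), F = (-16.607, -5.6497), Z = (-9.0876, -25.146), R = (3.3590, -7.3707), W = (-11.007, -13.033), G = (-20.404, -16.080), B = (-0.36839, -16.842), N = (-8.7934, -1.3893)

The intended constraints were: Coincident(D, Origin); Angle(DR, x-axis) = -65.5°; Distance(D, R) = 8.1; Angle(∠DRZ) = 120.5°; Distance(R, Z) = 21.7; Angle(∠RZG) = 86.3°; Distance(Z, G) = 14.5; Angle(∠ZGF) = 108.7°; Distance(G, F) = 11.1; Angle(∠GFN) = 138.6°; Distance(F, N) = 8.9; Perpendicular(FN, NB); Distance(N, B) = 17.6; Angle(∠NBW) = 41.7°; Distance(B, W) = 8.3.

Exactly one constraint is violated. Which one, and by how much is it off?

Distance(B, W) = 8.3 — off by 3.00.

D = (0.00, 0.00) ✓; DR at -65.50° ✓; |DR| = 8.100 ✓; ∠DRZ = 120.5° ✓; |RZ| = 21.70 ✓; ∠RZG = 86.30° ✓; |ZG| = 14.50 ✓; ∠ZGF = 108.7° ✓; |GF| = 11.10 ✓; ∠GFN = 138.6° ✓; |FN| = 8.900 ✓; ∠(FN, NB) = 90.00° ✓; |NB| = 17.60 ✓; ∠NBW = 41.70° ✓; |BW| = 11.30 ✗.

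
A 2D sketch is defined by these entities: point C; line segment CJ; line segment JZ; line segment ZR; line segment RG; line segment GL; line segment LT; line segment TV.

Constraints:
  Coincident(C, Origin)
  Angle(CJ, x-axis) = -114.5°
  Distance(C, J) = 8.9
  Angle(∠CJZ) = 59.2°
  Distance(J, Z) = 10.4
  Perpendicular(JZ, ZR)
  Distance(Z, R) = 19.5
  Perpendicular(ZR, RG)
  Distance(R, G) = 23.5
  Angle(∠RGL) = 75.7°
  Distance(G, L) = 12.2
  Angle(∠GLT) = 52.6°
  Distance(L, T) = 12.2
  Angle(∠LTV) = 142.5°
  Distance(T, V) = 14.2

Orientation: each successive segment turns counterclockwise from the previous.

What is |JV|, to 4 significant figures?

31.54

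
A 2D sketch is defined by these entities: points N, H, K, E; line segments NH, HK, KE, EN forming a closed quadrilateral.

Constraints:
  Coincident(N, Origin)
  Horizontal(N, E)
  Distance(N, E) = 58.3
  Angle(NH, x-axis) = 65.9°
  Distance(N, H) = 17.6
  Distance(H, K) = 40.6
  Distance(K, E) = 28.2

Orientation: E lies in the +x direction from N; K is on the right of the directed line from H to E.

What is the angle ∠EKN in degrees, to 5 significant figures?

126.43°

N is at the origin; NE is horizontal with |NE| = 58.3 and E in +x, so E = (58.3, 0). NH runs at 65.9° with |NH| = 17.6, so H = (7.1866, 16.066). K is determined by |HK| = 40.6 and |KE| = 28.2 together: it lies at the intersection of circle(H, 40.6) and circle(E, 28.2). With |HE| = 53.579, the foot of the radical line on HE is 34.751 from H and the perpendicular offset is √(40.6² − 34.751²) = 20.994. Taking the right-of-HE solution: K = (34.043, -14.382).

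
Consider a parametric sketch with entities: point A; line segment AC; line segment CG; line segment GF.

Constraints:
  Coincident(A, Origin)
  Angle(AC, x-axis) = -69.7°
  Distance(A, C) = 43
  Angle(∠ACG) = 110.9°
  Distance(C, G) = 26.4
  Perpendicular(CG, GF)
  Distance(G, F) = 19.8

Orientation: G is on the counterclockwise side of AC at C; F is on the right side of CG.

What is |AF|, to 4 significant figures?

73.07

A is at the origin; AC runs at -69.7° with length 43.0, so C = 43.0·(cos -69.7°, sin -69.7°) = (14.92, -40.33). ∠ACG = 110.9°, so CG runs at -69.7° + (180° − 110.9°) = -0.6000° from the x-axis; with |CG| = 26.4, G = C + 26.4·(cos -0.6000°, sin -0.6000°) = (41.32, -40.61). CG is perpendicular to GF; with |GF| = 19.8 on the right of CG, F = G + 19.8·(-0.01047, -0.9999) = (41.11, -60.40). Then |AF| = |F − A| = 73.07.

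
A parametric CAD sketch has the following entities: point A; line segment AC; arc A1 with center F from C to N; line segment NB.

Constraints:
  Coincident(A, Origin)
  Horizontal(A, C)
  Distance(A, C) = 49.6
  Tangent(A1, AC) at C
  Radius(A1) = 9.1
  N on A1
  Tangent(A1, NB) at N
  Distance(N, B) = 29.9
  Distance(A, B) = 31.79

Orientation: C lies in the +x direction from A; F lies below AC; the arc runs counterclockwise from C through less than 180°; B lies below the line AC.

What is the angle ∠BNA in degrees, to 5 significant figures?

47.123°

Checks: |FN| = 9.100 ✓; ∠(FN, NB) = 90.00° ✓; |NB| = 29.90 ✓; |AB| = 31.79 ✓.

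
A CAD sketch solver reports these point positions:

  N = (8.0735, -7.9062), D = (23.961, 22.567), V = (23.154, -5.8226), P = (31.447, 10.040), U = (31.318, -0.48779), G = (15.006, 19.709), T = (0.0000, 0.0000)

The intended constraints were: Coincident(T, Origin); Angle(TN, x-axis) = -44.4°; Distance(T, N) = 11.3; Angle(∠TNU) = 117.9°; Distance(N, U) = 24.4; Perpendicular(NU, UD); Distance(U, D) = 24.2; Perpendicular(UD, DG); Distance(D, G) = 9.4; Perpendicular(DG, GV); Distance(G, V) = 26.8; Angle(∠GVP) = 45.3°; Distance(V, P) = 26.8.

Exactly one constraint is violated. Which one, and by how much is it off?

Distance(V, P) = 26.8 — off by 8.90.

T = (0.00, 0.00) ✓; TN at -44.40° ✓; |TN| = 11.30 ✓; ∠TNU = 117.9° ✓; |NU| = 24.40 ✓; ∠(NU, UD) = 90.00° ✓; |UD| = 24.20 ✓; ∠(UD, DG) = 90.00° ✓; |DG| = 9.400 ✓; ∠(DG, GV) = 90.00° ✓; |GV| = 26.80 ✓; ∠GVP = 45.30° ✓; |VP| = 17.90 ✗.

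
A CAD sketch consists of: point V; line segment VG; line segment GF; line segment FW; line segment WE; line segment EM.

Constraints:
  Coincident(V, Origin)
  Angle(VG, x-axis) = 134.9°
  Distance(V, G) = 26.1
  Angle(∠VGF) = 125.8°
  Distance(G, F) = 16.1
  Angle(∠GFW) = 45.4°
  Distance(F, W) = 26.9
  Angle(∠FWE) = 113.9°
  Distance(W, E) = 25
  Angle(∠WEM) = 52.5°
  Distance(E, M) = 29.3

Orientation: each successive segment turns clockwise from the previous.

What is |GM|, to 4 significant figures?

5.279

V is at the origin; VG runs at 134.9° with length 26.1, so G = (-18.42, 18.49). ∠VGF = 125.8° gives GF at 80.70° from the x-axis; with |GF| = 16.1, F = (-15.82, 34.38). ∠GFW = 45.4° gives FW at -53.90° from the x-axis; with |FW| = 26.9, W = (0.02796, 12.64). ∠FWE = 113.9° gives WE at -120.0° from the x-axis; with |WE| = 25.0, E = (-12.47, -9.010). ∠WEM = 52.5° gives EM at 112.5° from the x-axis; with |EM| = 29.3, M = (-23.68, 18.06). Then |GM| = |M − G| = 5.279.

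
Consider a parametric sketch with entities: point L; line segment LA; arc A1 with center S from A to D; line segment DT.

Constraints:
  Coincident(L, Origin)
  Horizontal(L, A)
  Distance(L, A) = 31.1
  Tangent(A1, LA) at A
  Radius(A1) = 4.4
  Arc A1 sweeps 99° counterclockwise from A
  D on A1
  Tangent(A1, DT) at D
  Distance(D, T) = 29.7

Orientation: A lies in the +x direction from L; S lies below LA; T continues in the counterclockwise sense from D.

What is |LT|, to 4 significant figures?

46.59

L is at the origin; L and A share the same y with |LA| = 31.1 and A on the +x side, so A = (31.10, 0.000). Since A1 is tangent to LA there, SA ⟂ LA, so S = A + (0, -4.4) = (31.10, -4.400). On A1, A sits at bearing 90° from S; a 99° counterclockwise sweep puts D at bearing 189°, so D = S + 4.4·(cos 189°, sin 189°) = (26.75, -5.088). A1 meets DT tangentially, so SD is at right angles to DT, so DT runs along (−sin 189°, cos 189°); with |DT| = 29.7, T = (31.40, -34.42). Then |LT| = |T − L| = 46.59.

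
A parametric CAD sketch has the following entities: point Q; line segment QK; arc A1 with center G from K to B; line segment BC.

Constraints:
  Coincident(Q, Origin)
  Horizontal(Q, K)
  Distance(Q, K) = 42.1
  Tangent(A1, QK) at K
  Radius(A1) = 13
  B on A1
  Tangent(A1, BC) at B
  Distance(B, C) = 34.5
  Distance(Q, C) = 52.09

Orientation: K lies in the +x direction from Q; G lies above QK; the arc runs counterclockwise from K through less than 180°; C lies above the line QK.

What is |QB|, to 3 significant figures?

55.6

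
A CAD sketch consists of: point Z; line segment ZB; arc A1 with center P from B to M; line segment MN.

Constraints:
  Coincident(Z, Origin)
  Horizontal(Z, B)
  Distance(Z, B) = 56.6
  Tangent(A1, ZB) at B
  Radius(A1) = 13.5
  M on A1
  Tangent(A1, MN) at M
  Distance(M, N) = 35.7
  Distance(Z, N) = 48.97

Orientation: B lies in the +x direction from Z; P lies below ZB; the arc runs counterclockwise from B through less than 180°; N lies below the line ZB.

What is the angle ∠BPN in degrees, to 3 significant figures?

133°

Z is at the origin; Z and B share the same y with |ZB| = 56.6 and B on the +x side, so B = (56.6, 0.00). Since A1 is tangent to ZB there, PB ⟂ ZB, so P = B + (0, -13.5) = (56.6, -13.5). Since PM ⟂ MN (tangency), |PN| = √(13.5² + 35.7²) = 38.2 regardless of where M sits on A1. So N lies on both circle(Z, 48.97) and circle(P, 38.2); the below-ZB intersection is N = (28.8, -39.6). M is the foot of the tangent from N: M = (44.5, -7.56).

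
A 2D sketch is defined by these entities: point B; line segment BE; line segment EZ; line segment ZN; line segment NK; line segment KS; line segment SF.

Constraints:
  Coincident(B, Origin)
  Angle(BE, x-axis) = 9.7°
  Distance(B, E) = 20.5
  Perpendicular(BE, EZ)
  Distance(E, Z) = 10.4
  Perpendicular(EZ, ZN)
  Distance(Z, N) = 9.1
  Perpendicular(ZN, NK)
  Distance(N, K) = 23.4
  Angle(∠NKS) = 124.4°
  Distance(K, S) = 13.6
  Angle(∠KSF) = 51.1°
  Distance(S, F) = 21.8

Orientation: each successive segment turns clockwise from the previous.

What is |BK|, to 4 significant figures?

17.29

EZ ⟂ ZN, so ZN runs at -170.3°; with |ZN| = 9.1, N = (12.99, -8.331). ZN ⟂ NK, so NK runs at 99.70°; with |NK| = 23.4, K = (9.047, 14.73). Then |BK| = |K − B| = 17.29.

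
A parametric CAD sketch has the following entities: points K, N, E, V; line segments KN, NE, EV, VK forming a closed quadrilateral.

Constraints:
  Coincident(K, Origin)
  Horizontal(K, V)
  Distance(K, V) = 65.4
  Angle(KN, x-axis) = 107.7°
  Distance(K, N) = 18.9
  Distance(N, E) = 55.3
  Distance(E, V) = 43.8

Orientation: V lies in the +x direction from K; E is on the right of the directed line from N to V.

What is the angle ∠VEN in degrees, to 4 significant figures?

94.85°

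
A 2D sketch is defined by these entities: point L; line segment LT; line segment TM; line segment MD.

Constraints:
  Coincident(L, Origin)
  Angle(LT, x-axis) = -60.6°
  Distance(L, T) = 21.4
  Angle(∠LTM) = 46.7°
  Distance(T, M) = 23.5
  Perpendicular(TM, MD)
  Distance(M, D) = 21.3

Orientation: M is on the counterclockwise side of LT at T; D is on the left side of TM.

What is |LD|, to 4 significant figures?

10.52

L is at the origin; LT runs at -60.6° with length 21.4, so T = 21.4·(cos -60.6°, sin -60.6°) = (10.51, -18.64). ∠LTM = 46.7°, so TM runs at -60.6° + (180° − 46.7°) = 72.70° from the x-axis; with |TM| = 23.5, M = T + 23.5·(cos 72.70°, sin 72.70°) = (17.49, 3.793). TM is perpendicular to MD; with |MD| = 21.3 on the left of TM, D = M + 21.3·(-0.9548, 0.2974) = (-2.843, 10.13). Then |LD| = |D − L| = 10.52.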